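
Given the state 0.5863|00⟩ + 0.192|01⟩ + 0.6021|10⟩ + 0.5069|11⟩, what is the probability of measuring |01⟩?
0.03686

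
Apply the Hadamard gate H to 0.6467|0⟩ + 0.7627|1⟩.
0.9966|0⟩ - 0.08202|1⟩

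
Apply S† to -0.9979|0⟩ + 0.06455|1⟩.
-0.9979|0⟩ - 0.06455i|1⟩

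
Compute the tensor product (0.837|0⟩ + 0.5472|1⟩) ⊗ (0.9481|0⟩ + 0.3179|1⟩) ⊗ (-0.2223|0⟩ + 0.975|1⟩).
-0.1764|000⟩ + 0.7737|001⟩ - 0.05915|010⟩ + 0.2594|011⟩ - 0.1153|100⟩ + 0.5058|101⟩ - 0.03867|110⟩ + 0.1696|111⟩

amp(|b₁b₂…⟩) = product of the factor amplitudes for bits b₁, b₂, …; only kets whose every factor amplitude is nonzero survive.
|000⟩: (0.837)(0.9481)(-0.2223) = -0.1764
|001⟩: (0.837)(0.9481)(0.975) = 0.7737
|010⟩: (0.837)(0.3179)(-0.2223) = -0.05915
|011⟩: (0.837)(0.3179)(0.975) = 0.2594
|100⟩: (0.5472)(0.9481)(-0.2223) = -0.1153
|101⟩: (0.5472)(0.9481)(0.975) = 0.5058
|110⟩: (0.5472)(0.3179)(-0.2223) = -0.03867
|111⟩: (0.5472)(0.3179)(0.975) = 0.1696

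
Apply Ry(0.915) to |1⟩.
-0.4417|0⟩ + 0.8972|1⟩

Ry(0.915) = [[cos(θ/2), −sin(θ/2)], [sin(θ/2), cos(θ/2)]]; θ = 0.915, cos(θ/2) ≈ 0.89716, sin(θ/2) ≈ 0.441707.
With a = amp(|0⟩) = 0 and b = amp(|1⟩) = 1:
new amp(|0⟩) = (0.89716)·a + (-0.441707)·b = -0.4417
new amp(|1⟩) = (0.441707)·a + (0.89716)·b = 0.8972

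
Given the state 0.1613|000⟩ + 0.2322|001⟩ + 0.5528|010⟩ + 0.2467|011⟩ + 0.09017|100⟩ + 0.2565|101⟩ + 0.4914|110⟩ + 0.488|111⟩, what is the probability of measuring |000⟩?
0.02602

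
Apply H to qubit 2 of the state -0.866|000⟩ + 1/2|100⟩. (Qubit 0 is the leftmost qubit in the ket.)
-0.6124|000⟩ - 0.6124|001⟩ + 1/√8|100⟩ + 1/√8|101⟩

H on qubit 2 mixes each pair of kets that differ only in qubit 2: amplitudes (a, b) of (|…0…⟩, |…1…⟩) become ((a + b)/√2, (a − b)/√2). Kets absent from the input have amplitude 0.
(|000⟩, |001⟩): (a, b) = (-0.866, 0) → (-0.6124, -0.6124)
(|100⟩, |101⟩): (a, b) = (1/2, 0) → (1/√8, 1/√8)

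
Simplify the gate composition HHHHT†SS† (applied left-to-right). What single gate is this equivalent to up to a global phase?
T†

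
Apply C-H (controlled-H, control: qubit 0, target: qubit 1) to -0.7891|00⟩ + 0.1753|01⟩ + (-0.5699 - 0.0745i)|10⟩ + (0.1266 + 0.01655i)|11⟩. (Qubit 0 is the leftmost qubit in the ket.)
-0.7891|00⟩ + 0.1753|01⟩ + (-0.3135 - 0.04098i)|10⟩ + (-0.4925 - 0.06438i)|11⟩

C-H leaves the control-|0⟩ kets |00⟩, |01⟩ unchanged and applies H to qubit 1 on the control-|1⟩ pair (|10⟩, |11⟩).
H = [[1/√2, 1/√2], [1/√2, -1/√2]].
With a = amp(|10⟩) = (-0.5699 - 0.0745i) and b = amp(|11⟩) = (0.1266 + 0.01655i):
new amp(|10⟩) = (1/√2)·a + (1/√2)·b = (-0.3135 - 0.04098i)
new amp(|11⟩) = (1/√2)·a + (-1/√2)·b = (-0.4925 - 0.06438i)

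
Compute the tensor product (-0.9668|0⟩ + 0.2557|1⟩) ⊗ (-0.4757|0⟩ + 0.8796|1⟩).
0.4599|00⟩ - 0.8504|01⟩ - 0.1216|10⟩ + 0.2249|11⟩

amp(|b₁b₂…⟩) = product of the factor amplitudes for bits b₁, b₂, …; only kets whose every factor amplitude is nonzero survive.
|00⟩: (-0.9668)(-0.4757) = 0.4599
|01⟩: (-0.9668)(0.8796) = -0.8504
|10⟩: (0.2557)(-0.4757) = -0.1216
|11⟩: (0.2557)(0.8796) = 0.2249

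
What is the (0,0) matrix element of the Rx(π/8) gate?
0.9808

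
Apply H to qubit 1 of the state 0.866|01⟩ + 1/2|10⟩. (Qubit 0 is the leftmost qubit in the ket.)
0.6124|00⟩ - 0.6124|01⟩ + 1/√8|10⟩ + 1/√8|11⟩

H on qubit 1 mixes each pair of kets that differ only in qubit 1: amplitudes (a, b) of (|…0…⟩, |…1…⟩) become ((a + b)/√2, (a − b)/√2). Kets absent from the input have amplitude 0.
(|00⟩, |01⟩): (a, b) = (0, 0.866) → (0.6124, -0.6124)
(|10⟩, |11⟩): (a, b) = (1/2, 0) → (1/√8, 1/√8)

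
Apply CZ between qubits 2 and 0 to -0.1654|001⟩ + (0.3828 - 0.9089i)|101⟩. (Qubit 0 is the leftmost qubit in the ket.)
-0.1654|001⟩ + (-0.3828 + 0.9089i)|101⟩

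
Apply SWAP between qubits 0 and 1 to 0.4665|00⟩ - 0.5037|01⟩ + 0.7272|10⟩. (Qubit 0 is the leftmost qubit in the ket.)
0.4665|00⟩ + 0.7272|01⟩ - 0.5037|10⟩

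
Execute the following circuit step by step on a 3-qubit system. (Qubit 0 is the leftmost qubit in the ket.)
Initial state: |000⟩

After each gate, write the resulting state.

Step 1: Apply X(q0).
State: |100⟩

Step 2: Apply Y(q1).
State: i|110⟩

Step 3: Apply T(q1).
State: (-1/√2 + (1/√2)i)|110⟩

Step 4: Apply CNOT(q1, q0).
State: (-1/√2 + (1/√2)i)|010⟩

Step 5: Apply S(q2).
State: (-1/√2 + (1/√2)i)|010⟩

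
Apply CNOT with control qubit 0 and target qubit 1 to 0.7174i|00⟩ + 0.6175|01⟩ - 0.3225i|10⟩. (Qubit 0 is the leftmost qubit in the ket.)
0.7174i|00⟩ + 0.6175|01⟩ - 0.3225i|11⟩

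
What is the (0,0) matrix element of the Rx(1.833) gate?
0.6086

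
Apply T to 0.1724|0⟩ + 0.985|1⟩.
0.1724|0⟩ + (0.6965 + 0.6965i)|1⟩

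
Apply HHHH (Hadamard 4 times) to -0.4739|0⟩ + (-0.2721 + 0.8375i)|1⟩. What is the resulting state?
-0.4739|0⟩ + (-0.2721 + 0.8375i)|1⟩

H² = I, so an even number of Hadamards cancels: H^4 = I and the state is unchanged.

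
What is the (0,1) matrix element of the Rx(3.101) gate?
-0.9998i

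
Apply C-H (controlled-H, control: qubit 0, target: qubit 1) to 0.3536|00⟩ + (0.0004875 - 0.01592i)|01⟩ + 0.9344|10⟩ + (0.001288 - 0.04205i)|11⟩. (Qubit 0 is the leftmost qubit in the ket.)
0.3536|00⟩ + (0.0004875 - 0.01592i)|01⟩ + (0.6616 - 0.02973i)|10⟩ + (0.6598 + 0.02973i)|11⟩

C-H leaves the control-|0⟩ kets |00⟩, |01⟩ unchanged and applies H to qubit 1 on the control-|1⟩ pair (|10⟩, |11⟩).
H = [[1/√2, 1/√2], [1/√2, -1/√2]].
With a = amp(|10⟩) = 0.9344 and b = amp(|11⟩) = (0.001288 - 0.04205i):
new amp(|10⟩) = (1/√2)·a + (1/√2)·b = (0.6616 - 0.02973i)
new amp(|11⟩) = (1/√2)·a + (-1/√2)·b = (0.6598 + 0.02973i)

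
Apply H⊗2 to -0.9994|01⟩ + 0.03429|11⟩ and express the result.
-0.4826|00⟩ + 0.4826|01⟩ - 0.5168|10⟩ + 0.5168|11⟩

H⊗2 gives amp(|y⟩) = (1/2) Σ_x (−1)^(x·y) amp(|x⟩), where x·y is the number of positions in which both x and y have a 1.
|00⟩: (-0.9994 + 0.03429)/2 = -0.4826
|01⟩: (0.9994 - 0.03429)/2 = 0.4826
|10⟩: (-0.9994 - 0.03429)/2 = -0.5168
|11⟩: (0.9994 + 0.03429)/2 = 0.5168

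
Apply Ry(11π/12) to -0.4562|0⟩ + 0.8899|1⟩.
-0.9418|0⟩ - 0.3361|1⟩

Ry(11π/12) = [[cos(θ/2), −sin(θ/2)], [sin(θ/2), cos(θ/2)]]; θ = 11π/12, cos(θ/2) ≈ 0.130526, sin(θ/2) ≈ 0.991445.
With a = amp(|0⟩) = -0.4562 and b = amp(|1⟩) = 0.8899:
new amp(|0⟩) = (0.130526)·a + (-0.991445)·b = -0.9418
new amp(|1⟩) = (0.991445)·a + (0.130526)·b = -0.3361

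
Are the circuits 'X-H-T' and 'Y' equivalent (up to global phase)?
No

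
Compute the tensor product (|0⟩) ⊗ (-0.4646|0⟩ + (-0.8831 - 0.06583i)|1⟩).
-0.4646|00⟩ + (-0.8831 - 0.06583i)|01⟩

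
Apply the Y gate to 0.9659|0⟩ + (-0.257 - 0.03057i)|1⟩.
(-0.03057 + 0.257i)|0⟩ + 0.9659i|1⟩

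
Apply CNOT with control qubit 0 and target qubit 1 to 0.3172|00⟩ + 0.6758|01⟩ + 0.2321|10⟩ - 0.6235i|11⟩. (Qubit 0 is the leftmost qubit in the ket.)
0.3172|00⟩ + 0.6758|01⟩ - 0.6235i|10⟩ + 0.2321|11⟩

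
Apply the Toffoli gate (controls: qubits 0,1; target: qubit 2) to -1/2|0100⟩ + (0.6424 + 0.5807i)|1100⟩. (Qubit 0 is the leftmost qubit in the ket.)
-1/2|0100⟩ + (0.6424 + 0.5807i)|1110⟩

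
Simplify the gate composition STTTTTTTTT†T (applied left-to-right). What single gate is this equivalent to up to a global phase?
S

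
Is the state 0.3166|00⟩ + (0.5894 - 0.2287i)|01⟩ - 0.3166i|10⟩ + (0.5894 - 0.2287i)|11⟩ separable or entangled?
Entangled

Writing the state as a|00⟩ + b|01⟩ + c|10⟩ + d|11⟩, it is a product state iff ad − bc = 0.
Here (a, b, c, d) = (0.3166, (0.5894 - 0.2287i), -0.3166i, (0.5894 - 0.2287i)): ad − bc = (0.3166)(0.5894 - 0.2287i) − (0.5894 - 0.2287i)(-0.3166i) = (0.259 + 0.1142i) ≠ 0, so the state is entangled.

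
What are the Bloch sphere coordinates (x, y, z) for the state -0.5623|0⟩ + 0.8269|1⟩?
(-0.9299, 0, -0.3676)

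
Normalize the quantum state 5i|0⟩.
i|0⟩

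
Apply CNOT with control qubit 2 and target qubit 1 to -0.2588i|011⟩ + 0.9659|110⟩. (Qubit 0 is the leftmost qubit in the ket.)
-0.2588i|001⟩ + 0.9659|110⟩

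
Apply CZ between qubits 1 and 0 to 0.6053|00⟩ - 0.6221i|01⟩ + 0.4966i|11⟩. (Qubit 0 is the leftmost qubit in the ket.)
0.6053|00⟩ - 0.6221i|01⟩ - 0.4966i|11⟩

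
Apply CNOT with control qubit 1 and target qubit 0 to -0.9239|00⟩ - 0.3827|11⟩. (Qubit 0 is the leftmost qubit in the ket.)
-0.9239|00⟩ - 0.3827|01⟩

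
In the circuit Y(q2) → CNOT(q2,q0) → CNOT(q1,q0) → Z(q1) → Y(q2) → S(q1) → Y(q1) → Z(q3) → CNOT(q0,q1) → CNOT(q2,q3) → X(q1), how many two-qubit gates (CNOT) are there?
4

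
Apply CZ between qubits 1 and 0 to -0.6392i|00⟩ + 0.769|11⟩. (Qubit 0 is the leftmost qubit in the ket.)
-0.6392i|00⟩ - 0.769|11⟩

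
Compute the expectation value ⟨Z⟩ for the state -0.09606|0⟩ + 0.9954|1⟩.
-0.9816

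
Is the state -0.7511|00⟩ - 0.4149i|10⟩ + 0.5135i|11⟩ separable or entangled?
Entangled

Writing the state as a|00⟩ + b|01⟩ + c|10⟩ + d|11⟩, it is a product state iff ad − bc = 0.
Here (a, b, c, d) = (-0.7511, 0, -0.4149i, 0.5135i): ad − bc = (-0.7511)(0.5135i) − (0)(-0.4149i) = -0.3857i ≠ 0, so the state is entangled.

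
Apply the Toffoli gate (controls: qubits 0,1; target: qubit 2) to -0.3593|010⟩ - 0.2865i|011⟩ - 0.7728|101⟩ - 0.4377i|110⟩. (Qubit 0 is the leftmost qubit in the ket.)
-0.3593|010⟩ - 0.2865i|011⟩ - 0.7728|101⟩ - 0.4377i|111⟩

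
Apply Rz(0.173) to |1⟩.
(0.9963 + 0.08639i)|1⟩

Rz(0.173) = [[e^(−iθ/2), 0], [0, e^(iθ/2)]] with e^(±iθ/2) = cos(θ/2) ± i·sin(θ/2); θ = 0.173, cos(θ/2) ≈ 0.996261, sin(θ/2) ≈ 0.0863922.
With a = amp(|0⟩) = 0 and b = amp(|1⟩) = 1:
new amp(|0⟩) = (0.996261 - 0.0863922i)·a = 0
new amp(|1⟩) = (0.996261 + 0.0863922i)·b = (0.9963 + 0.08639i)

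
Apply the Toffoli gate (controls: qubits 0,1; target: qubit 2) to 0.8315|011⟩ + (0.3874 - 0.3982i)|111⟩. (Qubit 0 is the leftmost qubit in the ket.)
0.8315|011⟩ + (0.3874 - 0.3982i)|110⟩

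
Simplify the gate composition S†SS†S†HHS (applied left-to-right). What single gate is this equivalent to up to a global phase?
S†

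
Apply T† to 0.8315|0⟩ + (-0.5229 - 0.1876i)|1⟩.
0.8315|0⟩ + (-0.5024 + 0.2371i)|1⟩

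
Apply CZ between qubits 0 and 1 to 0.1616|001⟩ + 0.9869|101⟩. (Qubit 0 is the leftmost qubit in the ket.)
0.1616|001⟩ + 0.9869|101⟩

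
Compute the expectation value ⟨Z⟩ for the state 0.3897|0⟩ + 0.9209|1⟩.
-0.6962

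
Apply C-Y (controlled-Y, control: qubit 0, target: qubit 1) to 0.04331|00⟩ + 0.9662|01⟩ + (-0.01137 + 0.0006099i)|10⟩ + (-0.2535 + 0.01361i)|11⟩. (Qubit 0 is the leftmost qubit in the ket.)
0.04331|00⟩ + 0.9662|01⟩ + (0.01361 + 0.2535i)|10⟩ + (-0.0006099 - 0.01137i)|11⟩

C-Y leaves the control-|0⟩ kets |00⟩, |01⟩ unchanged and applies Y to qubit 1 on the control-|1⟩ pair (|10⟩, |11⟩).
Y = [[0, -i], [i, 0]].
With a = amp(|10⟩) = (-0.01137 + 0.0006099i) and b = amp(|11⟩) = (-0.2535 + 0.01361i):
new amp(|10⟩) = (-i)·b = (0.01361 + 0.2535i)
new amp(|11⟩) = (i)·a = (-0.0006099 - 0.01137i)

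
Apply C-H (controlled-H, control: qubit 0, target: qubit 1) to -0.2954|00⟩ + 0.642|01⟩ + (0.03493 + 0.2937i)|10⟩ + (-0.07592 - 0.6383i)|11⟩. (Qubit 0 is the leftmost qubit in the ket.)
-0.2954|00⟩ + 0.642|01⟩ + (-0.02898 - 0.2437i)|10⟩ + (0.07838 + 0.659i)|11⟩

C-H leaves the control-|0⟩ kets |00⟩, |01⟩ unchanged and applies H to qubit 1 on the control-|1⟩ pair (|10⟩, |11⟩).
H = [[1/√2, 1/√2], [1/√2, -1/√2]].
With a = amp(|10⟩) = (0.03493 + 0.2937i) and b = amp(|11⟩) = (-0.07592 - 0.6383i):
new amp(|10⟩) = (1/√2)·a + (1/√2)·b = (-0.02898 - 0.2437i)
new amp(|11⟩) = (1/√2)·a + (-1/√2)·b = (0.07838 + 0.659i)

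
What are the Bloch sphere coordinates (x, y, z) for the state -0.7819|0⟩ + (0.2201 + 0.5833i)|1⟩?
(-0.3442, -0.9122, 0.2227)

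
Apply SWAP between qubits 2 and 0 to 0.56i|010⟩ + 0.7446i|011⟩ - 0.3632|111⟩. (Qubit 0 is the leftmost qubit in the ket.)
0.56i|010⟩ + 0.7446i|110⟩ - 0.3632|111⟩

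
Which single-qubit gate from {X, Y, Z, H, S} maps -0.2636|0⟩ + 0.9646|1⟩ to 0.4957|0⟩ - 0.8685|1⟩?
H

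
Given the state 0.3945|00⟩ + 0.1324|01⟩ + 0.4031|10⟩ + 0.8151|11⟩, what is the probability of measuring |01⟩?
0.01753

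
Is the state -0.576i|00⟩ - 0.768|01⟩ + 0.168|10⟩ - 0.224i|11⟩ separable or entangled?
Separable

Writing the state as a|00⟩ + b|01⟩ + c|10⟩ + d|11⟩, it is a product state iff ad − bc = 0.
Here (a, b, c, d) = (-0.576i, -0.768, 0.168, -0.224i): ad − bc = (-0.576i)(-0.224i) − (-0.768)(0.168) = 0, so the state is separable.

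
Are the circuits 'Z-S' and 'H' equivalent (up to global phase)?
No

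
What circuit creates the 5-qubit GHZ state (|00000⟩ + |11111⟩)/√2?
H(q0) → CNOT(q0,q1) → CNOT(q0,q2) → CNOT(q0,q3) → CNOT(q0,q4)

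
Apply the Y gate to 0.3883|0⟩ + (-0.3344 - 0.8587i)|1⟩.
(-0.8587 + 0.3344i)|0⟩ + 0.3883i|1⟩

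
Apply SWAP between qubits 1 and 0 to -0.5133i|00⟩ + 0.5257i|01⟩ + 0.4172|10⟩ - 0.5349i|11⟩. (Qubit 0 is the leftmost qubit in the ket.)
-0.5133i|00⟩ + 0.4172|01⟩ + 0.5257i|10⟩ - 0.5349i|11⟩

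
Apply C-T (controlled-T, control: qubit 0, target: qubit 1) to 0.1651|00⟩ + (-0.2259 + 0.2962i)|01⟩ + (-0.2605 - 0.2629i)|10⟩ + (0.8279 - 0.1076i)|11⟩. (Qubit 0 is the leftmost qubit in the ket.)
0.1651|00⟩ + (-0.2259 + 0.2962i)|01⟩ + (-0.2605 - 0.2629i)|10⟩ + (0.6615 + 0.5093i)|11⟩

C-T leaves the control-|0⟩ kets |00⟩, |01⟩ unchanged and applies T to qubit 1 on the control-|1⟩ pair (|10⟩, |11⟩).
T = [[1, 0], [0, (1/√2 + (1/√2)i)]].
With a = amp(|10⟩) = (-0.2605 - 0.2629i) and b = amp(|11⟩) = (0.8279 - 0.1076i):
new amp(|10⟩) = (1)·a = (-0.2605 - 0.2629i)
new amp(|11⟩) = (1/√2 + (1/√2)i)·b = (0.6615 + 0.5093i)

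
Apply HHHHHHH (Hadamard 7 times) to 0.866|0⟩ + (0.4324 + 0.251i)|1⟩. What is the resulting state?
(0.9181 + 0.1775i)|0⟩ + (0.3066 - 0.1775i)|1⟩

H² = I, so H^7 = H: a single Hadamard. With (a, b) = (0.866, (0.4324 + 0.251i)), H gives ((a + b)/√2, (a − b)/√2) = ((0.9181 + 0.1775i), (0.3066 - 0.1775i)).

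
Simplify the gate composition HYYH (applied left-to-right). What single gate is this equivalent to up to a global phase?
I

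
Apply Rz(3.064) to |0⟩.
(0.03879 - 0.9992i)|0⟩

Rz(3.064) = [[e^(−iθ/2), 0], [0, e^(iθ/2)]] with e^(±iθ/2) = cos(θ/2) ± i·sin(θ/2); θ = 3.064, cos(θ/2) ≈ 0.0387866, sin(θ/2) ≈ 0.999248.
With a = amp(|0⟩) = 1 and b = amp(|1⟩) = 0:
new amp(|0⟩) = (0.0387866 - 0.999248i)·a = (0.03879 - 0.9992i)
new amp(|1⟩) = (0.0387866 + 0.999248i)·b = 0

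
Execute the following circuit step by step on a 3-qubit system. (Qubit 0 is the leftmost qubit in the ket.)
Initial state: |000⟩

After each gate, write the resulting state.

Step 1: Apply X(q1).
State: |010⟩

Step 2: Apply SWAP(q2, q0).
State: |010⟩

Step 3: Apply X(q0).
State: |110⟩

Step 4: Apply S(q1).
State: i|110⟩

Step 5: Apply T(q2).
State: i|110⟩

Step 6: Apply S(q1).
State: -|110⟩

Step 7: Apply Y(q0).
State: i|010⟩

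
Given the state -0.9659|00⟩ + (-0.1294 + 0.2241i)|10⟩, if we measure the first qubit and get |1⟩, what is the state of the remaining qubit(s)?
(-0.5 + 0.866i)|0⟩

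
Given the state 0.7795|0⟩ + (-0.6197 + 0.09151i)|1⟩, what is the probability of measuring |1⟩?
0.3924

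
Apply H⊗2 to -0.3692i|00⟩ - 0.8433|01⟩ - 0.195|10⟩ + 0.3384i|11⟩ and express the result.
(-0.5192 - 0.0154i)|00⟩ + (0.3242 - 0.3538i)|01⟩ + (-0.3242 - 0.3538i)|10⟩ + (0.5192 - 0.0154i)|11⟩

H⊗2 gives amp(|y⟩) = (1/2) Σ_x (−1)^(x·y) amp(|x⟩), where x·y is the number of positions in which both x and y have a 1.
|00⟩: (-0.3692i - 0.8433 - 0.195 + 0.3384i)/2 = (-0.5192 - 0.0154i)
|01⟩: (-0.3692i + 0.8433 - 0.195 - 0.3384i)/2 = (0.3242 - 0.3538i)
|10⟩: (-0.3692i - 0.8433 + 0.195 - 0.3384i)/2 = (-0.3242 - 0.3538i)
|11⟩: (-0.3692i + 0.8433 + 0.195 + 0.3384i)/2 = (0.5192 - 0.0154i)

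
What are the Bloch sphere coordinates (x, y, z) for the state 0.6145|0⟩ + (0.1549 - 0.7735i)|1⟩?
(0.1904, -0.9506, -0.2447)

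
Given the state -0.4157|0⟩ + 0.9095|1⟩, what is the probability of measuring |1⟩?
0.8272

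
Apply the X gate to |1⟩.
|0⟩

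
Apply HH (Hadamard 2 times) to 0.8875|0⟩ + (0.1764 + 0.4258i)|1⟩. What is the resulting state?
0.8875|0⟩ + (0.1764 + 0.4258i)|1⟩

H² = I, so an even number of Hadamards cancels: H^2 = I and the state is unchanged.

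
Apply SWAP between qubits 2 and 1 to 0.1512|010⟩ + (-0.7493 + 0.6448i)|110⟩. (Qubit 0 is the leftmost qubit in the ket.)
0.1512|001⟩ + (-0.7493 + 0.6448i)|101⟩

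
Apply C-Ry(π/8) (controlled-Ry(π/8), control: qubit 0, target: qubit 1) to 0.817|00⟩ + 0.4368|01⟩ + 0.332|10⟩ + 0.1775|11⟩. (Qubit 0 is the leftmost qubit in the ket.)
0.817|00⟩ + 0.4368|01⟩ + 0.291|10⟩ + 0.2389|11⟩

C-Ry(π/8) leaves the control-|0⟩ kets |00⟩, |01⟩ unchanged and applies Ry(π/8) to qubit 1 on the control-|1⟩ pair (|10⟩, |11⟩).
Ry(π/8) = [[cos(θ/2), −sin(θ/2)], [sin(θ/2), cos(θ/2)]]; θ = π/8, cos(θ/2) ≈ 0.980785, sin(θ/2) ≈ 0.19509.
With a = amp(|10⟩) = 0.332 and b = amp(|11⟩) = 0.1775:
new amp(|10⟩) = (0.980785)·a + (-0.19509)·b = 0.291
new amp(|11⟩) = (0.19509)·a + (0.980785)·b = 0.2389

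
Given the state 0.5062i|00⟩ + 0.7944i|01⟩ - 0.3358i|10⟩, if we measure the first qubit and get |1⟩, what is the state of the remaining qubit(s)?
-i|0⟩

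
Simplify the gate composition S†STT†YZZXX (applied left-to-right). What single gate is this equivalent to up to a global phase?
Y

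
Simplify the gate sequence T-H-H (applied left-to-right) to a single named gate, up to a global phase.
T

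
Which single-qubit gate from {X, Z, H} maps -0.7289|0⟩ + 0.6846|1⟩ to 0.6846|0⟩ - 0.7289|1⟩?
X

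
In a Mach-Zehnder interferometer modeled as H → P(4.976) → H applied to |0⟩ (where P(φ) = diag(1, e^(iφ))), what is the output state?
(0.6303 - 0.4827i)|0⟩ + (0.3697 + 0.4827i)|1⟩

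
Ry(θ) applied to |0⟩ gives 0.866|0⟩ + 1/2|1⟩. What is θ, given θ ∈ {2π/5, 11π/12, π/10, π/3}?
π/3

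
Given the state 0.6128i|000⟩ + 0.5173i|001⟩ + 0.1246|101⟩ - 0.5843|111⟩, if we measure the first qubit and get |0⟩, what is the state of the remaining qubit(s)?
0.7641i|00⟩ + 0.6451i|01⟩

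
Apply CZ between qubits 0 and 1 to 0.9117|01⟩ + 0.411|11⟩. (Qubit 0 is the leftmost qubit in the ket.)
0.9117|01⟩ - 0.411|11⟩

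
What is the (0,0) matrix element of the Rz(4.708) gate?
(-0.7056 - 0.7087i)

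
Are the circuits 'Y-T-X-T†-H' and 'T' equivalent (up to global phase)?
No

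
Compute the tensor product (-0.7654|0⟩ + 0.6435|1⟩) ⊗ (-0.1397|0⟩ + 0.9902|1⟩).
0.1069|00⟩ - 0.7579|01⟩ - 0.0899|10⟩ + 0.6372|11⟩

amp(|b₁b₂…⟩) = product of the factor amplitudes for bits b₁, b₂, …; only kets whose every factor amplitude is nonzero survive.
|00⟩: (-0.7654)(-0.1397) = 0.1069
|01⟩: (-0.7654)(0.9902) = -0.7579
|10⟩: (0.6435)(-0.1397) = -0.0899
|11⟩: (0.6435)(0.9902) = 0.6372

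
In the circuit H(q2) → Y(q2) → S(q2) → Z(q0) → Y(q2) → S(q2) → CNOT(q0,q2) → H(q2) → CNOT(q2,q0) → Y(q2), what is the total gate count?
10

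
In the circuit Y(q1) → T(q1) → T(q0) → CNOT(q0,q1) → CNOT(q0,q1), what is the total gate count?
5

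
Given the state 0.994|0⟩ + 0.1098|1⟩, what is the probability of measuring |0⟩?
0.988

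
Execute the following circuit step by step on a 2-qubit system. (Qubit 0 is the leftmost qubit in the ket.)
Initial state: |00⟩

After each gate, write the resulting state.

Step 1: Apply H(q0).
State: 1/√2|00⟩ + 1/√2|10⟩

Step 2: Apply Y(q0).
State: -(1/√2)i|00⟩ + (1/√2)i|10⟩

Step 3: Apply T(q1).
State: -(1/√2)i|00⟩ + (1/√2)i|10⟩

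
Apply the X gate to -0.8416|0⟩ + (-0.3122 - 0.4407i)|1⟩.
(-0.3122 - 0.4407i)|0⟩ - 0.8416|1⟩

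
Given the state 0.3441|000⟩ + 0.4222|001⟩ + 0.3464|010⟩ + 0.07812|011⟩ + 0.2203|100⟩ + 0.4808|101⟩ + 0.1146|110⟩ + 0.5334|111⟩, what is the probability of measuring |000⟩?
0.1184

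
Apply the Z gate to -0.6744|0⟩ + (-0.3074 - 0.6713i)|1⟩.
-0.6744|0⟩ + (0.3074 + 0.6713i)|1⟩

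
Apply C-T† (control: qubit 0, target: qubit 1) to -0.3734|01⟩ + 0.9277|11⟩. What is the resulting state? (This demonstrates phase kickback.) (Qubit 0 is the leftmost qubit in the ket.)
-0.3734|01⟩ + (0.656 - 0.656i)|11⟩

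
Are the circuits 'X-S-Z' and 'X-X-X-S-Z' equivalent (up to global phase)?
Yes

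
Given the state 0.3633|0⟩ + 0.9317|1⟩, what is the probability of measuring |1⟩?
0.8681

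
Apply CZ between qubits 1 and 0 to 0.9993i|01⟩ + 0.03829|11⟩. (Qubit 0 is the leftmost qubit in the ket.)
0.9993i|01⟩ - 0.03829|11⟩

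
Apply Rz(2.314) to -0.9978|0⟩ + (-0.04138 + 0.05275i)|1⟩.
(-0.4012 + 0.9136i)|0⟩ + (-0.06494 - 0.01668i)|1⟩

Rz(2.314) = [[e^(−iθ/2), 0], [0, e^(iθ/2)]] with e^(±iθ/2) = cos(θ/2) ± i·sin(θ/2); θ = 2.314, cos(θ/2) ≈ 0.402088, sin(θ/2) ≈ 0.915601.
With a = amp(|0⟩) = -0.9978 and b = amp(|1⟩) = (-0.04138 + 0.05275i):
new amp(|0⟩) = (0.402088 - 0.915601i)·a = (-0.4012 + 0.9136i)
new amp(|1⟩) = (0.402088 + 0.915601i)·b = (-0.06494 - 0.01668i)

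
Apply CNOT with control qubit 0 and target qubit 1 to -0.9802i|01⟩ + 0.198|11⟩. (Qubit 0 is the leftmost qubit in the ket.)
-0.9802i|01⟩ + 0.198|10⟩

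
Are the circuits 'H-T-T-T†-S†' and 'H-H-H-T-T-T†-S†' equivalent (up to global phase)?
Yes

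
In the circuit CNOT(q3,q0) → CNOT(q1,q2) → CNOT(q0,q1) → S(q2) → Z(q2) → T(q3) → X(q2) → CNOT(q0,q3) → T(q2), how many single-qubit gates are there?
5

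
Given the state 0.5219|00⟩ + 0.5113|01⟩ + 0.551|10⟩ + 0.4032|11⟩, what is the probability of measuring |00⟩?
0.2724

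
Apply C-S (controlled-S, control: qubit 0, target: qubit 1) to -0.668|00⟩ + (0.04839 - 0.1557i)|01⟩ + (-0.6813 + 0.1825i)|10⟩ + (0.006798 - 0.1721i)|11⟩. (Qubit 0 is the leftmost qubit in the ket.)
-0.668|00⟩ + (0.04839 - 0.1557i)|01⟩ + (-0.6813 + 0.1825i)|10⟩ + (0.1721 + 0.006798i)|11⟩

C-S leaves the control-|0⟩ kets |00⟩, |01⟩ unchanged and applies S to qubit 1 on the control-|1⟩ pair (|10⟩, |11⟩).
S = [[1, 0], [0, i]].
With a = amp(|10⟩) = (-0.6813 + 0.1825i) and b = amp(|11⟩) = (0.006798 - 0.1721i):
new amp(|10⟩) = (1)·a = (-0.6813 + 0.1825i)
new amp(|11⟩) = (i)·b = (0.1721 + 0.006798i)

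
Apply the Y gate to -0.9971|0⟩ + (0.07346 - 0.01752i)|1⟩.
(-0.01752 - 0.07346i)|0⟩ - 0.9971i|1⟩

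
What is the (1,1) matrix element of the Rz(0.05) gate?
(0.9997 + 0.025i)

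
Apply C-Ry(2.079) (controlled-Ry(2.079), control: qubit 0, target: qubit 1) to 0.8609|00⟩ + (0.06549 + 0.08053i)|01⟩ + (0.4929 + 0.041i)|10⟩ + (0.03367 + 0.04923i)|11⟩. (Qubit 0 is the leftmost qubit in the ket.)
0.8609|00⟩ + (0.06549 + 0.08053i)|01⟩ + (0.2207 - 0.02167i)|10⟩ + (0.442 + 0.06029i)|11⟩

C-Ry(2.079) leaves the control-|0⟩ kets |00⟩, |01⟩ unchanged and applies Ry(2.079) to qubit 1 on the control-|1⟩ pair (|10⟩, |11⟩).
Ry(2.079) = [[cos(θ/2), −sin(θ/2)], [sin(θ/2), cos(θ/2)]]; θ = 2.079, cos(θ/2) ≈ 0.506651, sin(θ/2) ≈ 0.862151.
With a = amp(|10⟩) = (0.4929 + 0.041i) and b = amp(|11⟩) = (0.03367 + 0.04923i):
new amp(|10⟩) = (0.506651)·a + (-0.862151)·b = (0.2207 - 0.02167i)
new amp(|11⟩) = (0.862151)·a + (0.506651)·b = (0.442 + 0.06029i)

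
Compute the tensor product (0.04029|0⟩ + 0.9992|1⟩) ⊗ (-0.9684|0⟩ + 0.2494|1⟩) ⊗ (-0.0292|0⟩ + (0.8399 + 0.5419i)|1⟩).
0.001139|000⟩ + (-0.03277 - 0.02114i)|001⟩ - 0.0002934|010⟩ + (0.00844 + 0.005445i)|011⟩ + 0.02825|100⟩ + (-0.8127 - 0.5244i)|101⟩ - 0.007277|110⟩ + (0.2093 + 0.135i)|111⟩

amp(|b₁b₂…⟩) = product of the factor amplitudes for bits b₁, b₂, …; only kets whose every factor amplitude is nonzero survive.
|000⟩: (0.04029)(-0.9684)(-0.0292) = 0.001139
|001⟩: (0.04029)(-0.9684)(0.8399 + 0.5419i) = (-0.03277 - 0.02114i)
|010⟩: (0.04029)(0.2494)(-0.0292) = -0.0002934
|011⟩: (0.04029)(0.2494)(0.8399 + 0.5419i) = (0.00844 + 0.005445i)
|100⟩: (0.9992)(-0.9684)(-0.0292) = 0.02825
|101⟩: (0.9992)(-0.9684)(0.8399 + 0.5419i) = (-0.8127 - 0.5244i)
|110⟩: (0.9992)(0.2494)(-0.0292) = -0.007277
|111⟩: (0.9992)(0.2494)(0.8399 + 0.5419i) = (0.2093 + 0.135i)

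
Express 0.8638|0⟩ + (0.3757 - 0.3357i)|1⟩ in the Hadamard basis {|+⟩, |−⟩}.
(0.8765 - 0.2374i)|+⟩ + (0.3451 + 0.2374i)|−⟩

With |ψ⟩ = α|0⟩ + β|1⟩, the Hadamard-basis coefficients are ⟨+|ψ⟩ = (α + β)/√2 and ⟨−|ψ⟩ = (α − β)/√2.
Here α = 0.8638, β = (0.3757 - 0.3357i): (α + β)/√2 = (0.8765 - 0.2374i), (α − β)/√2 = (0.3451 + 0.2374i).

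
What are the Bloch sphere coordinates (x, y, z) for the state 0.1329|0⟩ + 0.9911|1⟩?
(0.2634, 0, -0.9646)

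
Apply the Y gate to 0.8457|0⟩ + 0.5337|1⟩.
-0.5337i|0⟩ + 0.8457i|1⟩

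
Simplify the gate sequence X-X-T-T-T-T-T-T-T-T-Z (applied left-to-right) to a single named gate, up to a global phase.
Z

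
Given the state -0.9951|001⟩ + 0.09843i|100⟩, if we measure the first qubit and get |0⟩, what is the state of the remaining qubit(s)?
-|01⟩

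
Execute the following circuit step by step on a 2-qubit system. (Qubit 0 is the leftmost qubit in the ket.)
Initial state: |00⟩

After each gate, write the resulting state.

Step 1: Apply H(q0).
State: 1/√2|00⟩ + 1/√2|10⟩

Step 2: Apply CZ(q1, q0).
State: 1/√2|00⟩ + 1/√2|10⟩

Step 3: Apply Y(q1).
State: (1/√2)i|01⟩ + (1/√2)i|11⟩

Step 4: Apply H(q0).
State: i|01⟩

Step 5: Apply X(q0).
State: i|11⟩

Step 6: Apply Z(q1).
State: -i|11⟩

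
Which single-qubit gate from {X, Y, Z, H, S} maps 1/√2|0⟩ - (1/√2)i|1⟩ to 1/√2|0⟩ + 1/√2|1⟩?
S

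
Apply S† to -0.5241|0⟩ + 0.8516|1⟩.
-0.5241|0⟩ - 0.8516i|1⟩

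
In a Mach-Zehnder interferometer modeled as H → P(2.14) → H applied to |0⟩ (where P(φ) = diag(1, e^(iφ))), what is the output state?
(0.2305 + 0.4212i)|0⟩ + (0.7695 - 0.4212i)|1⟩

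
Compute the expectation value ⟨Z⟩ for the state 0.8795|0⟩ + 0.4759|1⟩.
0.547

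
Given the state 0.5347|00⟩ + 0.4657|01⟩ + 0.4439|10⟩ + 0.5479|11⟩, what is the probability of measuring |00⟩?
0.2859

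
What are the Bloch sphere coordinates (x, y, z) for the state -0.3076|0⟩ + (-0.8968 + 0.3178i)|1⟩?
(0.5517, -0.1955, -0.8106)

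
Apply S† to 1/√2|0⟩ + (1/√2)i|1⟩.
1/√2|0⟩ + 1/√2|1⟩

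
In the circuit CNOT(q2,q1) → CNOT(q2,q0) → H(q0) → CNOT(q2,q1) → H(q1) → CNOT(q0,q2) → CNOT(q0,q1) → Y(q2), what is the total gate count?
8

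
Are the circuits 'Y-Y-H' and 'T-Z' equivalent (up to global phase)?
No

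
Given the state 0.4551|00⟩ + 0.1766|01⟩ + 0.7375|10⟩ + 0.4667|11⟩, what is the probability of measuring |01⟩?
0.03119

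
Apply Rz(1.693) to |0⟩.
(0.6626 - 0.749i)|0⟩

Rz(1.693) = [[e^(−iθ/2), 0], [0, e^(iθ/2)]] with e^(±iθ/2) = cos(θ/2) ± i·sin(θ/2); θ = 1.693, cos(θ/2) ≈ 0.662609, sin(θ/2) ≈ 0.748966.
With a = amp(|0⟩) = 1 and b = amp(|1⟩) = 0:
new amp(|0⟩) = (0.662609 - 0.748966i)·a = (0.6626 - 0.749i)
new amp(|1⟩) = (0.662609 + 0.748966i)·b = 0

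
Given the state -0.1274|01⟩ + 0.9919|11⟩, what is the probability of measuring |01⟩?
0.01623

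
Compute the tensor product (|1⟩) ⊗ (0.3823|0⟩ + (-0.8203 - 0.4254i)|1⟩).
0.3823|10⟩ + (-0.8203 - 0.4254i)|11⟩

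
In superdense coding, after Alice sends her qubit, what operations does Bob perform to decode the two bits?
CNOT (Alice's qubit controls Bob's), then H on Alice's qubit, then measure both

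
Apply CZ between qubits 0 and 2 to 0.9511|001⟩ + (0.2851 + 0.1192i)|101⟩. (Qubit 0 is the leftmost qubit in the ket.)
0.9511|001⟩ + (-0.2851 - 0.1192i)|101⟩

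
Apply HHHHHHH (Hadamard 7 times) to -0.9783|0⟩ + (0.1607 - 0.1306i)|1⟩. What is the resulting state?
(-0.5781 - 0.09235i)|0⟩ + (-0.8054 + 0.09235i)|1⟩

H² = I, so H^7 = H: a single Hadamard. With (a, b) = (-0.9783, (0.1607 - 0.1306i)), H gives ((a + b)/√2, (a − b)/√2) = ((-0.5781 - 0.09235i), (-0.8054 + 0.09235i)).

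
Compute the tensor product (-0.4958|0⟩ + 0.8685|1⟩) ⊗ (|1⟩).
-0.4958|01⟩ + 0.8685|11⟩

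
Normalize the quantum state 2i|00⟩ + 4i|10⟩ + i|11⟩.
0.4364i|00⟩ + 0.8729i|10⟩ + 0.2182i|11⟩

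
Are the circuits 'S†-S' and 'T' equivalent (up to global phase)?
No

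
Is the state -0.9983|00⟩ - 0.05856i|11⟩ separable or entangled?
Entangled

Writing the state as a|00⟩ + b|01⟩ + c|10⟩ + d|11⟩, it is a product state iff ad − bc = 0.
Here (a, b, c, d) = (-0.9983, 0, 0, -0.05856i): ad − bc = (-0.9983)(-0.05856i) − (0)(0) = 0.05846i ≠ 0, so the state is entangled.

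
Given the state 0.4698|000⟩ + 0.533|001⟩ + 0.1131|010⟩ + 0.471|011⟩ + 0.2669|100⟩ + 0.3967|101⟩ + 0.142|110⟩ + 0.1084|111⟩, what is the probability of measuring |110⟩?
0.02016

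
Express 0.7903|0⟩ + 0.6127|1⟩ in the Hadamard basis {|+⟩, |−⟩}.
0.9921|+⟩ + 0.1256|−⟩

With |ψ⟩ = α|0⟩ + β|1⟩, the Hadamard-basis coefficients are ⟨+|ψ⟩ = (α + β)/√2 and ⟨−|ψ⟩ = (α − β)/√2.
Here α = 0.7903, β = 0.6127: (α + β)/√2 = 0.9921, (α − β)/√2 = 0.1256.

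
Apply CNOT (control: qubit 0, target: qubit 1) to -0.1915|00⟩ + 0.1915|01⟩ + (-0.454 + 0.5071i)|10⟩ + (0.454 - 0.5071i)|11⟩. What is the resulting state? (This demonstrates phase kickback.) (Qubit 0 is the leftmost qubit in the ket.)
-0.1915|00⟩ + 0.1915|01⟩ + (0.454 - 0.5071i)|10⟩ + (-0.454 + 0.5071i)|11⟩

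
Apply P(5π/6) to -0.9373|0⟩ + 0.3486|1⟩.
-0.9373|0⟩ + (-0.3019 + 0.1743i)|1⟩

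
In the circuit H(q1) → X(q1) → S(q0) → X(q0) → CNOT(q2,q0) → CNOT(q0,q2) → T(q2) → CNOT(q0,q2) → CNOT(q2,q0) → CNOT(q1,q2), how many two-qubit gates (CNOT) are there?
5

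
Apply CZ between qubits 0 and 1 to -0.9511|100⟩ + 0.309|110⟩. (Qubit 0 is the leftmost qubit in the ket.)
-0.9511|100⟩ - 0.309|110⟩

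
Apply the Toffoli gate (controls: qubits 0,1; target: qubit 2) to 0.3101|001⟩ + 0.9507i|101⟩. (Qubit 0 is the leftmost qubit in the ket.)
0.3101|001⟩ + 0.9507i|101⟩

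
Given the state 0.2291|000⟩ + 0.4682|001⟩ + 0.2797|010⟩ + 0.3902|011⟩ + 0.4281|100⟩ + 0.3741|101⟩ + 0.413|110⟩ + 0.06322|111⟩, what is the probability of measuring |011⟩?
0.1523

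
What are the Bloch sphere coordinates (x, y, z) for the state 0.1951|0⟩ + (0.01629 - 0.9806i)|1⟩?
(0.006356, -0.3826, -0.9238)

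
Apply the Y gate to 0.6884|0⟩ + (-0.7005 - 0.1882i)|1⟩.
(-0.1882 + 0.7005i)|0⟩ + 0.6884i|1⟩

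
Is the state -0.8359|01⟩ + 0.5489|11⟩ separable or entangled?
Separable

Writing the state as a|00⟩ + b|01⟩ + c|10⟩ + d|11⟩, it is a product state iff ad − bc = 0.
Here (a, b, c, d) = (0, -0.8359, 0, 0.5489): ad − bc = (0)(0.5489) − (-0.8359)(0) = 0, so the state is separable.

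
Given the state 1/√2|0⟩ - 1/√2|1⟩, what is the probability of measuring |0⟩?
1/2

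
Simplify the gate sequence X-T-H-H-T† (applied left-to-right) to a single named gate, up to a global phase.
X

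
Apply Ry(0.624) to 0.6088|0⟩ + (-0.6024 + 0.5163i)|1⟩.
(0.7643 - 0.1585i)|0⟩ + (-0.3864 + 0.4914i)|1⟩

Ry(0.624) = [[cos(θ/2), −sin(θ/2)], [sin(θ/2), cos(θ/2)]]; θ = 0.624, cos(θ/2) ≈ 0.951722, sin(θ/2) ≈ 0.306963.
With a = amp(|0⟩) = 0.6088 and b = amp(|1⟩) = (-0.6024 + 0.5163i):
new amp(|0⟩) = (0.951722)·a + (-0.306963)·b = (0.7643 - 0.1585i)
new amp(|1⟩) = (0.306963)·a + (0.951722)·b = (-0.3864 + 0.4914i)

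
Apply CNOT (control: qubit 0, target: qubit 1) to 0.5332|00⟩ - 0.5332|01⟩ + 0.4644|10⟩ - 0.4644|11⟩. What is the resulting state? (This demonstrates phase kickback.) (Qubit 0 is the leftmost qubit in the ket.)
0.5332|00⟩ - 0.5332|01⟩ - 0.4644|10⟩ + 0.4644|11⟩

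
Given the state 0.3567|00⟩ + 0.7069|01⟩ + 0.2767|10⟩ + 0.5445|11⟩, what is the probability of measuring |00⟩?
0.1272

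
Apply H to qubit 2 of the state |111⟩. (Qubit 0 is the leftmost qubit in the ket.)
1/√2|110⟩ - 1/√2|111⟩

H on qubit 2 mixes each pair of kets that differ only in qubit 2: amplitudes (a, b) of (|…0…⟩, |…1…⟩) become ((a + b)/√2, (a − b)/√2). Kets absent from the input have amplitude 0.
(|110⟩, |111⟩): (a, b) = (0, 1) → (1/√2, -1/√2)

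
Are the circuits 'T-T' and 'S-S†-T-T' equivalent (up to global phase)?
Yes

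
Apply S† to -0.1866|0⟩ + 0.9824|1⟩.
-0.1866|0⟩ - 0.9824i|1⟩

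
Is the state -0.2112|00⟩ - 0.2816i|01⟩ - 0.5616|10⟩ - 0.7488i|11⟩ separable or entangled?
Separable

Writing the state as a|00⟩ + b|01⟩ + c|10⟩ + d|11⟩, it is a product state iff ad − bc = 0.
Here (a, b, c, d) = (-0.2112, -0.2816i, -0.5616, -0.7488i): ad − bc = (-0.2112)(-0.7488i) − (-0.2816i)(-0.5616) = 0, so the state is separable.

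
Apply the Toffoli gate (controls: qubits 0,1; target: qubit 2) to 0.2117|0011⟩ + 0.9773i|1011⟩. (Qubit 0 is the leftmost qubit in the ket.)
0.2117|0011⟩ + 0.9773i|1011⟩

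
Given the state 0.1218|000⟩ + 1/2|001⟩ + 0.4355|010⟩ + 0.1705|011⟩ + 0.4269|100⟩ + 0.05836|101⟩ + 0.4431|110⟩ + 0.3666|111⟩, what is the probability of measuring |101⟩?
0.003406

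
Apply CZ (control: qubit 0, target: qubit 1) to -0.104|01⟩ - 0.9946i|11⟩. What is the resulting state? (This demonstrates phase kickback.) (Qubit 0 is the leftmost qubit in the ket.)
-0.104|01⟩ + 0.9946i|11⟩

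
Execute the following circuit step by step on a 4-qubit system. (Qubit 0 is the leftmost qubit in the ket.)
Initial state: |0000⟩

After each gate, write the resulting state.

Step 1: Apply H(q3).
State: 1/√2|0000⟩ + 1/√2|0001⟩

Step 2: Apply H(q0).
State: 1/2|0000⟩ + 1/2|0001⟩ + 1/2|1000⟩ + 1/2|1001⟩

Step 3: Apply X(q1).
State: 1/2|0100⟩ + 1/2|0101⟩ + 1/2|1100⟩ + 1/2|1101⟩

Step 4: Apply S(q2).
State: 1/2|0100⟩ + 1/2|0101⟩ + 1/2|1100⟩ + 1/2|1101⟩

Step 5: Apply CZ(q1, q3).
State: 1/2|0100⟩ - 1/2|0101⟩ + 1/2|1100⟩ - 1/2|1101⟩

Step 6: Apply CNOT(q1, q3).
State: -1/2|0100⟩ + 1/2|0101⟩ - 1/2|1100⟩ + 1/2|1101⟩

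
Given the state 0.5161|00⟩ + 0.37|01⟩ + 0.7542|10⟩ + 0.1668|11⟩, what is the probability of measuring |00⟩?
0.2664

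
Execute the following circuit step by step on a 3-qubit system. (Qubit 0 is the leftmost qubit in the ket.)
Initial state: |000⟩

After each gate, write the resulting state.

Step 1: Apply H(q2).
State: 1/√2|000⟩ + 1/√2|001⟩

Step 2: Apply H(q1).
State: 1/2|000⟩ + 1/2|001⟩ + 1/2|010⟩ + 1/2|011⟩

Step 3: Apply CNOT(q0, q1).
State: 1/2|000⟩ + 1/2|001⟩ + 1/2|010⟩ + 1/2|011⟩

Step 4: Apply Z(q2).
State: 1/2|000⟩ - 1/2|001⟩ + 1/2|010⟩ - 1/2|011⟩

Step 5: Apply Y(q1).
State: -(1/2)i|000⟩ + (1/2)i|001⟩ + (1/2)i|010⟩ - (1/2)i|011⟩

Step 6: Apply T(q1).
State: -(1/2)i|000⟩ + (1/2)i|001⟩ + (-1/√8 + (1/√8)i)|010⟩ + (1/√8 - (1/√8)i)|011⟩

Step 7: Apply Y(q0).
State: 1/2|100⟩ - 1/2|101⟩ + (-1/√8 - (1/√8)i)|110⟩ + (1/√8 + (1/√8)i)|111⟩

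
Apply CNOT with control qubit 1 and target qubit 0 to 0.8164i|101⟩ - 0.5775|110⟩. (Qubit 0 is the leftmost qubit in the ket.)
-0.5775|010⟩ + 0.8164i|101⟩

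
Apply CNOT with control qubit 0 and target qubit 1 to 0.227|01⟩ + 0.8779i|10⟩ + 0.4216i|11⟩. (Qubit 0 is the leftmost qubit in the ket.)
0.227|01⟩ + 0.4216i|10⟩ + 0.8779i|11⟩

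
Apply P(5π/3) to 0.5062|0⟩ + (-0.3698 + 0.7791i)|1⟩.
0.5062|0⟩ + (0.4898 + 0.7098i)|1⟩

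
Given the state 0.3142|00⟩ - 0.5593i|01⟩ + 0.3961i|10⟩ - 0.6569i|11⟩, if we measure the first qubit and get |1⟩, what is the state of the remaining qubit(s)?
0.5164i|0⟩ - 0.8564i|1⟩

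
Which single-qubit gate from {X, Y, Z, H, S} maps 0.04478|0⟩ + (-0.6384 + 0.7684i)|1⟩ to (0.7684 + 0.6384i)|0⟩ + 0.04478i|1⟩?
Y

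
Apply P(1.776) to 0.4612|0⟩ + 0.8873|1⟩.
0.4612|0⟩ + (-0.1808 + 0.8687i)|1⟩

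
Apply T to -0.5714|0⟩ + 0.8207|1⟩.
-0.5714|0⟩ + (0.5803 + 0.5803i)|1⟩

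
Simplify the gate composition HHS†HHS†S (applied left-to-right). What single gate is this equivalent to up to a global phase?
S†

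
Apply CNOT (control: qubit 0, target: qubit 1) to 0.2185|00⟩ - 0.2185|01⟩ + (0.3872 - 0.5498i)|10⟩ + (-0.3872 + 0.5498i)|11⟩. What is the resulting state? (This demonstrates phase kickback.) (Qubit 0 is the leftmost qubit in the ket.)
0.2185|00⟩ - 0.2185|01⟩ + (-0.3872 + 0.5498i)|10⟩ + (0.3872 - 0.5498i)|11⟩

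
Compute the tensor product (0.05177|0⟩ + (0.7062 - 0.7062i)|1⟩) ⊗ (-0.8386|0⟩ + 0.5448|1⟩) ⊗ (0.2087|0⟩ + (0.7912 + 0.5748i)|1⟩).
-0.009061|000⟩ + (-0.03435 - 0.02495i)|001⟩ + 0.005886|010⟩ + (0.02232 + 0.01621i)|011⟩ + (-0.1236 + 0.1236i)|100⟩ + (-0.809 + 0.1282i)|101⟩ + (0.08029 - 0.08029i)|110⟩ + (0.5256 - 0.08326i)|111⟩

amp(|b₁b₂…⟩) = product of the factor amplitudes for bits b₁, b₂, …; only kets whose every factor amplitude is nonzero survive.
|000⟩: (0.05177)(-0.8386)(0.2087) = -0.009061
|001⟩: (0.05177)(-0.8386)(0.7912 + 0.5748i) = (-0.03435 - 0.02495i)
|010⟩: (0.05177)(0.5448)(0.2087) = 0.005886
|011⟩: (0.05177)(0.5448)(0.7912 + 0.5748i) = (0.02232 + 0.01621i)
|100⟩: (0.7062 - 0.7062i)(-0.8386)(0.2087) = (-0.1236 + 0.1236i)
|101⟩: (0.7062 - 0.7062i)(-0.8386)(0.7912 + 0.5748i) = (-0.809 + 0.1282i)
|110⟩: (0.7062 - 0.7062i)(0.5448)(0.2087) = (0.08029 - 0.08029i)
|111⟩: (0.7062 - 0.7062i)(0.5448)(0.7912 + 0.5748i) = (0.5256 - 0.08326i)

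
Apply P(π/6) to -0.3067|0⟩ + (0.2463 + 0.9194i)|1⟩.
-0.3067|0⟩ + (-0.2464 + 0.9194i)|1⟩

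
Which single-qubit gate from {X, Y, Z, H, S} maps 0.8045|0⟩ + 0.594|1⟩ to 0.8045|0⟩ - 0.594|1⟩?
Z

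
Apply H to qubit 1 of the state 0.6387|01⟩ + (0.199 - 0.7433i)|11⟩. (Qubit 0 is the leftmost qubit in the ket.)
0.4516|00⟩ - 0.4516|01⟩ + (0.1407 - 0.5256i)|10⟩ + (-0.1407 + 0.5256i)|11⟩

H on qubit 1 mixes each pair of kets that differ only in qubit 1: amplitudes (a, b) of (|…0…⟩, |…1…⟩) become ((a + b)/√2, (a − b)/√2). Kets absent from the input have amplitude 0.
(|00⟩, |01⟩): (a, b) = (0, 0.6387) → (0.4516, -0.4516)
(|10⟩, |11⟩): (a, b) = (0, (0.199 - 0.7433i)) → ((0.1407 - 0.5256i), (-0.1407 + 0.5256i))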